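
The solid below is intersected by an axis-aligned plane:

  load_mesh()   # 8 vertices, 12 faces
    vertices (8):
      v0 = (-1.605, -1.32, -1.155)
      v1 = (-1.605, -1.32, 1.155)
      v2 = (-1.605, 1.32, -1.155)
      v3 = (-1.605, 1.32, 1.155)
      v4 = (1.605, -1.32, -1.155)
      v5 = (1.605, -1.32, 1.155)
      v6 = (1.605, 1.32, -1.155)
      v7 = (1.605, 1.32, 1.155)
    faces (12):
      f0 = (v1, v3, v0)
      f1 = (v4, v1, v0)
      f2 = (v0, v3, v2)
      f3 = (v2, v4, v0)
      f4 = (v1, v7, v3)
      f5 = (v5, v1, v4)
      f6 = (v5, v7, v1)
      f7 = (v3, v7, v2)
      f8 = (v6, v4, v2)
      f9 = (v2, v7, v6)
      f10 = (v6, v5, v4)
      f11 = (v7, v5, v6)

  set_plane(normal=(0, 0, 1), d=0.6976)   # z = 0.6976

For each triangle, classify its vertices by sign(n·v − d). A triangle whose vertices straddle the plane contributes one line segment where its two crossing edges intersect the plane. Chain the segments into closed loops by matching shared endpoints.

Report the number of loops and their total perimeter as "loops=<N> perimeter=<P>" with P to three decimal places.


loops=1 perimeter=11.700

Straddling triangles (8 of 12):
  (v1,v3,v0) [++-] → (-1.605, 0.797257, 0.6976)–(-1.605, -1.32, 0.6976)  len=2.1173
  (v4,v1,v0) [-+-] → (-0.969392, -1.32, 0.6976)–(-1.605, -1.32, 0.6976)  len=0.6356
  (v0,v3,v2) [-+-] → (-1.605, 0.797257, 0.6976)–(-1.605, 1.32, 0.6976)  len=0.5227
  (v5,v1,v4) [++-] → (-0.969392, -1.32, 0.6976)–(1.605, -1.32, 0.6976)  len=2.5744
  (v3,v7,v2) [++-] → (0.969392, 1.32, 0.6976)–(-1.605, 1.32, 0.6976)  len=2.5744
  (v2,v7,v6) [-+-] → (0.969392, 1.32, 0.6976)–(1.605, 1.32, 0.6976)  len=0.6356
  (v6,v5,v4) [-+-] → (1.605, -0.797257, 0.6976)–(1.605, -1.32, 0.6976)  len=0.5227
  (v7,v5,v6) [++-] → (1.605, -0.797257, 0.6976)–(1.605, 1.32, 0.6976)  len=2.1173

Chained into 1 loop(s):
  loop 1: 8 segments, perimeter = 11.7000
Total perimeter = 11.700


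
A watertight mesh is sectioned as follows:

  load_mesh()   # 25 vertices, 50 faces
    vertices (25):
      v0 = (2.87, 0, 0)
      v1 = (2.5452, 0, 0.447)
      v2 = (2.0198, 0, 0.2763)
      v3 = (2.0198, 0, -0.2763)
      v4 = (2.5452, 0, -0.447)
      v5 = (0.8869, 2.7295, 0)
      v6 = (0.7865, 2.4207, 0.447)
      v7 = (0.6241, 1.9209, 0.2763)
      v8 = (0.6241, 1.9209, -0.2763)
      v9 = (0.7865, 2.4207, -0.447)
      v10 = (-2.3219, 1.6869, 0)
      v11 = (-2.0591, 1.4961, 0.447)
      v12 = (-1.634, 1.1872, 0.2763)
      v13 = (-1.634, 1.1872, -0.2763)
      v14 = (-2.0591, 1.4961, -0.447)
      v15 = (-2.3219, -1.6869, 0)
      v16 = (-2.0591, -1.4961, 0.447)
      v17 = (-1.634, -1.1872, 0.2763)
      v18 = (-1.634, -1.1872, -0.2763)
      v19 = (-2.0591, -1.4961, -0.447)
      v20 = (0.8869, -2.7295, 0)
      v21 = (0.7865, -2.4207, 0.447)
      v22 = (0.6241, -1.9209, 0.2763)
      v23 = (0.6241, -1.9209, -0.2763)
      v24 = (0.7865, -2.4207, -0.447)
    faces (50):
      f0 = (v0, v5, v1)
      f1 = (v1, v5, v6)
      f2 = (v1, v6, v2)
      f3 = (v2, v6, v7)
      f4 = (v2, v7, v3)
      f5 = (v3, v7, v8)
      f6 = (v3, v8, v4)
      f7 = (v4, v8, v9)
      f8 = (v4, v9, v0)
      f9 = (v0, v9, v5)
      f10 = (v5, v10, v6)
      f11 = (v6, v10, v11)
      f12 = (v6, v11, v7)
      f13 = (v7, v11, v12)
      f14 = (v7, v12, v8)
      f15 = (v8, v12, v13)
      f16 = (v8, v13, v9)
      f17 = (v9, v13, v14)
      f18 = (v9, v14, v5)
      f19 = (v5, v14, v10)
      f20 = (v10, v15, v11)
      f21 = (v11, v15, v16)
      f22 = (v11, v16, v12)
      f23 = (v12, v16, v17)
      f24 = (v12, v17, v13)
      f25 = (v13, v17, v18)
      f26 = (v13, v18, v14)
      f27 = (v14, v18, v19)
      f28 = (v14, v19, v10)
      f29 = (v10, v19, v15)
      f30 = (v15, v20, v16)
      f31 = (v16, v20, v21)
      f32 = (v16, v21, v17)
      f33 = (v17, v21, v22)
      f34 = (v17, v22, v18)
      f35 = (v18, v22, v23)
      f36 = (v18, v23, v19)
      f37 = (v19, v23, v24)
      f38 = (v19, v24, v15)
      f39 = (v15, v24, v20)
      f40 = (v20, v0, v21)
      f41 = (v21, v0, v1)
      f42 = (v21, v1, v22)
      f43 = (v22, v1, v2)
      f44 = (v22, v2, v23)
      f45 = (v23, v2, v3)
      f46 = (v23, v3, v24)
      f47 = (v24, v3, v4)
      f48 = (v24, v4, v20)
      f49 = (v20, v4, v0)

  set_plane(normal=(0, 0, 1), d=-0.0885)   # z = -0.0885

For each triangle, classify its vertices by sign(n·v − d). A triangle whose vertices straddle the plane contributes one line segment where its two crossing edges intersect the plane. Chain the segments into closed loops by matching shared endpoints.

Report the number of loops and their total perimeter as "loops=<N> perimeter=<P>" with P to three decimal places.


Straddling triangles (20 of 50):
  (v2,v7,v3) [++-] → (1.54547, 0.652814, -0.0885)–(2.0198, 0, -0.0885)  len=0.8069
  (v3,v7,v8) [-+-] → (1.54547, 0.652814, -0.0885)–(0.6241, 1.9209, -0.0885)  len=1.5675
  (v4,v9,v0) [--+] → (2.45749, 0.479266, -0.0885)–(2.80569, 0, -0.0885)  len=0.5924
  (v0,v9,v5) [+-+] → (2.45749, 0.479266, -0.0885)–(0.867022, 2.66836, -0.0885)  len=2.7059
  (v7,v12,v8) [++-] → (-0.143311, 1.67155, -0.0885)–(0.6241, 1.9209, -0.0885)  len=0.8069
  (v8,v12,v13) [-+-] → (-0.143311, 1.67155, -0.0885)–(-1.634, 1.1872, -0.0885)  len=1.5674
  (v9,v14,v5) [--+] → (0.303632, 2.4853, -0.0885)–(0.867022, 2.66836, -0.0885)  len=0.5924
  (v5,v14,v10) [+-+] → (0.303632, 2.4853, -0.0885)–(-2.26987, 1.64912, -0.0885)  len=2.7059
  (v12,v17,v13) [++-] → (-1.634, 0.380265, -0.0885)–(-1.634, 1.1872, -0.0885)  len=0.8069
  (v13,v17,v18) [-+-] → (-1.634, 0.380265, -0.0885)–(-1.634, -1.1872, -0.0885)  len=1.5675
  (v14,v19,v10) [--+] → (-2.26987, 1.05671, -0.0885)–(-2.26987, 1.64912, -0.0885)  len=0.5924
  (v10,v19,v15) [+-+] → (-2.26987, 1.05671, -0.0885)–(-2.26987, -1.64912, -0.0885)  len=2.7058
  (v17,v22,v18) [++-] → (-0.866589, -1.43655, -0.0885)–(-1.634, -1.1872, -0.0885)  len=0.8069
  (v18,v22,v23) [-+-] → (-0.866589, -1.43655, -0.0885)–(0.6241, -1.9209, -0.0885)  len=1.5674
  (v19,v24,v15) [--+] → (-1.70648, -1.83218, -0.0885)–(-2.26987, -1.64912, -0.0885)  len=0.5924
  (v15,v24,v20) [+-+] → (-1.70648, -1.83218, -0.0885)–(0.867022, -2.66836, -0.0885)  len=2.7059
  (v22,v2,v23) [++-] → (1.09843, -1.26809, -0.0885)–(0.6241, -1.9209, -0.0885)  len=0.8069
  (v23,v2,v3) [-+-] → (1.09843, -1.26809, -0.0885)–(2.0198, 0, -0.0885)  len=1.5675
  (v24,v4,v20) [--+] → (1.21522, -2.1891, -0.0885)–(0.867022, -2.66836, -0.0885)  len=0.5924
  (v20,v4,v0) [+-+] → (1.21522, -2.1891, -0.0885)–(2.80569, 0, -0.0885)  len=2.7059

Chained into 2 loop(s):
  loop 1: 10 segments, perimeter = 11.8718
  loop 2: 10 segments, perimeter = 16.4914
Total perimeter = 28.363

loops=2 perimeter=28.363


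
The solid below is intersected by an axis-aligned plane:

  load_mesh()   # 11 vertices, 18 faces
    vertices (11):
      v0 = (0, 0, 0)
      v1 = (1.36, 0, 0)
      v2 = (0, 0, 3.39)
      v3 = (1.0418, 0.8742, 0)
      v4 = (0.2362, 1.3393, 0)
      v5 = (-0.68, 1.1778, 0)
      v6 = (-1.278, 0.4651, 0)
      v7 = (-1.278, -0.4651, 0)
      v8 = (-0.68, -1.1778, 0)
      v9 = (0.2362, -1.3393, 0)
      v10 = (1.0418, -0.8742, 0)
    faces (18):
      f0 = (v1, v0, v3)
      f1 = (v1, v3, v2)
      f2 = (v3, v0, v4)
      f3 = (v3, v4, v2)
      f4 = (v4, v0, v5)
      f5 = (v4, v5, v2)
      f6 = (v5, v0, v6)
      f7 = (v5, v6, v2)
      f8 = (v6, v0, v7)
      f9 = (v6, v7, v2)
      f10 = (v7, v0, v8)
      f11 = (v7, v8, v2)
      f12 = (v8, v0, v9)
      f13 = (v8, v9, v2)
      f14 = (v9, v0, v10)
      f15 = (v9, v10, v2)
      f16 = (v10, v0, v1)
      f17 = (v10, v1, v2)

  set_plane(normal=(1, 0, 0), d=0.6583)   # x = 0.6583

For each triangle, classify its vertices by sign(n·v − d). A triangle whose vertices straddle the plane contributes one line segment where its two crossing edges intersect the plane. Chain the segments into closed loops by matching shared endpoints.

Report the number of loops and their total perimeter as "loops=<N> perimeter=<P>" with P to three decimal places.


Straddling triangles (8 of 18):
  (v1,v0,v3) [+-+] → (0.6583, 0, 0)–(0.6583, 0.552396, 0)  len=0.5524
  (v1,v3,v2) [++-] → (0.6583, 0.552396, 1.2479)–(0.6583, 0, 1.74909)  len=0.7459
  (v3,v0,v4) [+--] → (0.6583, 0.552396, 0)–(0.6583, 1.09561, 0)  len=0.5432
  (v3,v4,v2) [+--] → (0.6583, 1.09561, 0)–(0.6583, 0.552396, 1.2479)  len=1.3610
  (v9,v0,v10) [--+] → (0.6583, -0.552396, 0)–(0.6583, -1.09561, 0)  len=0.5432
  (v9,v10,v2) [-+-] → (0.6583, -1.09561, 0)–(0.6583, -0.552396, 1.2479)  len=1.3610
  (v10,v0,v1) [+-+] → (0.6583, -0.552396, 0)–(0.6583, 0, 0)  len=0.5524
  (v10,v1,v2) [++-] → (0.6583, 0, 1.74909)–(0.6583, -0.552396, 1.2479)  len=0.7459

Chained into 1 loop(s):
  loop 1: 8 segments, perimeter = 6.4050
Total perimeter = 6.405

loops=1 perimeter=6.405


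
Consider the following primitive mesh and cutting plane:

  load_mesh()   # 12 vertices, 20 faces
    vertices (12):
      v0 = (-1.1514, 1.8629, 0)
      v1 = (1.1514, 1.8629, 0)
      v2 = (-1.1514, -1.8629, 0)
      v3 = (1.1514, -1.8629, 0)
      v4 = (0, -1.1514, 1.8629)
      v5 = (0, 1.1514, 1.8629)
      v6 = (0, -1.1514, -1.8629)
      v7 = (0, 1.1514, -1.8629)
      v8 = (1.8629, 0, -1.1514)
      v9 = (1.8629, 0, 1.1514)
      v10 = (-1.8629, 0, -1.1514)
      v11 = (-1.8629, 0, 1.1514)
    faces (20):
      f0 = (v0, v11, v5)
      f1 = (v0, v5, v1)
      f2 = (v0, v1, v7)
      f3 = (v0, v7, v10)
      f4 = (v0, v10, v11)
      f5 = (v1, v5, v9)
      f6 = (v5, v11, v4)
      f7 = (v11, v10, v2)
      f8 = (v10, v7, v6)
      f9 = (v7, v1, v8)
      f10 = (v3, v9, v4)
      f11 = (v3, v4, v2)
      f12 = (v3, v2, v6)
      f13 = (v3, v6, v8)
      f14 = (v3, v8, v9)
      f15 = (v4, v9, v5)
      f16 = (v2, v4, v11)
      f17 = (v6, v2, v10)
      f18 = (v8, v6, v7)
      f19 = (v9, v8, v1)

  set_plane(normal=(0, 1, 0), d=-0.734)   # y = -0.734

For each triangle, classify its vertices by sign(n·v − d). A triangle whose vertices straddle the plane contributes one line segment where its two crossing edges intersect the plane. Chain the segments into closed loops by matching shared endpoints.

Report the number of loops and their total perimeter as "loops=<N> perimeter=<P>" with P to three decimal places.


Straddling triangles (10 of 20):
  (v5,v11,v4) [++-] → (-0.67533, -0.734, 1.60497)–(0, -0.734, 1.8629)  len=0.7229
  (v11,v10,v2) [++-] → (-1.58256, -0.734, -0.697738)–(-1.58256, -0.734, 0.697738)  len=1.3955
  (v10,v7,v6) [++-] → (0, -0.734, -1.8629)–(-0.67533, -0.734, -1.60497)  len=0.7229
  (v3,v9,v4) [-+-] → (1.58256, -0.734, 0.697738)–(0.67533, -0.734, 1.60497)  len=1.2830
  (v3,v6,v8) [--+] → (0.67533, -0.734, -1.60497)–(1.58256, -0.734, -0.697738)  len=1.2830
  (v3,v8,v9) [-++] → (1.58256, -0.734, -0.697738)–(1.58256, -0.734, 0.697738)  len=1.3955
  (v4,v9,v5) [-++] → (0.67533, -0.734, 1.60497)–(0, -0.734, 1.8629)  len=0.7229
  (v2,v4,v11) [--+] → (-0.67533, -0.734, 1.60497)–(-1.58256, -0.734, 0.697738)  len=1.2830
  (v6,v2,v10) [--+] → (-1.58256, -0.734, -0.697738)–(-0.67533, -0.734, -1.60497)  len=1.2830
  (v8,v6,v7) [+-+] → (0.67533, -0.734, -1.60497)–(0, -0.734, -1.8629)  len=0.7229

Chained into 1 loop(s):
  loop 1: 10 segments, perimeter = 10.8147
Total perimeter = 10.815

loops=1 perimeter=10.815


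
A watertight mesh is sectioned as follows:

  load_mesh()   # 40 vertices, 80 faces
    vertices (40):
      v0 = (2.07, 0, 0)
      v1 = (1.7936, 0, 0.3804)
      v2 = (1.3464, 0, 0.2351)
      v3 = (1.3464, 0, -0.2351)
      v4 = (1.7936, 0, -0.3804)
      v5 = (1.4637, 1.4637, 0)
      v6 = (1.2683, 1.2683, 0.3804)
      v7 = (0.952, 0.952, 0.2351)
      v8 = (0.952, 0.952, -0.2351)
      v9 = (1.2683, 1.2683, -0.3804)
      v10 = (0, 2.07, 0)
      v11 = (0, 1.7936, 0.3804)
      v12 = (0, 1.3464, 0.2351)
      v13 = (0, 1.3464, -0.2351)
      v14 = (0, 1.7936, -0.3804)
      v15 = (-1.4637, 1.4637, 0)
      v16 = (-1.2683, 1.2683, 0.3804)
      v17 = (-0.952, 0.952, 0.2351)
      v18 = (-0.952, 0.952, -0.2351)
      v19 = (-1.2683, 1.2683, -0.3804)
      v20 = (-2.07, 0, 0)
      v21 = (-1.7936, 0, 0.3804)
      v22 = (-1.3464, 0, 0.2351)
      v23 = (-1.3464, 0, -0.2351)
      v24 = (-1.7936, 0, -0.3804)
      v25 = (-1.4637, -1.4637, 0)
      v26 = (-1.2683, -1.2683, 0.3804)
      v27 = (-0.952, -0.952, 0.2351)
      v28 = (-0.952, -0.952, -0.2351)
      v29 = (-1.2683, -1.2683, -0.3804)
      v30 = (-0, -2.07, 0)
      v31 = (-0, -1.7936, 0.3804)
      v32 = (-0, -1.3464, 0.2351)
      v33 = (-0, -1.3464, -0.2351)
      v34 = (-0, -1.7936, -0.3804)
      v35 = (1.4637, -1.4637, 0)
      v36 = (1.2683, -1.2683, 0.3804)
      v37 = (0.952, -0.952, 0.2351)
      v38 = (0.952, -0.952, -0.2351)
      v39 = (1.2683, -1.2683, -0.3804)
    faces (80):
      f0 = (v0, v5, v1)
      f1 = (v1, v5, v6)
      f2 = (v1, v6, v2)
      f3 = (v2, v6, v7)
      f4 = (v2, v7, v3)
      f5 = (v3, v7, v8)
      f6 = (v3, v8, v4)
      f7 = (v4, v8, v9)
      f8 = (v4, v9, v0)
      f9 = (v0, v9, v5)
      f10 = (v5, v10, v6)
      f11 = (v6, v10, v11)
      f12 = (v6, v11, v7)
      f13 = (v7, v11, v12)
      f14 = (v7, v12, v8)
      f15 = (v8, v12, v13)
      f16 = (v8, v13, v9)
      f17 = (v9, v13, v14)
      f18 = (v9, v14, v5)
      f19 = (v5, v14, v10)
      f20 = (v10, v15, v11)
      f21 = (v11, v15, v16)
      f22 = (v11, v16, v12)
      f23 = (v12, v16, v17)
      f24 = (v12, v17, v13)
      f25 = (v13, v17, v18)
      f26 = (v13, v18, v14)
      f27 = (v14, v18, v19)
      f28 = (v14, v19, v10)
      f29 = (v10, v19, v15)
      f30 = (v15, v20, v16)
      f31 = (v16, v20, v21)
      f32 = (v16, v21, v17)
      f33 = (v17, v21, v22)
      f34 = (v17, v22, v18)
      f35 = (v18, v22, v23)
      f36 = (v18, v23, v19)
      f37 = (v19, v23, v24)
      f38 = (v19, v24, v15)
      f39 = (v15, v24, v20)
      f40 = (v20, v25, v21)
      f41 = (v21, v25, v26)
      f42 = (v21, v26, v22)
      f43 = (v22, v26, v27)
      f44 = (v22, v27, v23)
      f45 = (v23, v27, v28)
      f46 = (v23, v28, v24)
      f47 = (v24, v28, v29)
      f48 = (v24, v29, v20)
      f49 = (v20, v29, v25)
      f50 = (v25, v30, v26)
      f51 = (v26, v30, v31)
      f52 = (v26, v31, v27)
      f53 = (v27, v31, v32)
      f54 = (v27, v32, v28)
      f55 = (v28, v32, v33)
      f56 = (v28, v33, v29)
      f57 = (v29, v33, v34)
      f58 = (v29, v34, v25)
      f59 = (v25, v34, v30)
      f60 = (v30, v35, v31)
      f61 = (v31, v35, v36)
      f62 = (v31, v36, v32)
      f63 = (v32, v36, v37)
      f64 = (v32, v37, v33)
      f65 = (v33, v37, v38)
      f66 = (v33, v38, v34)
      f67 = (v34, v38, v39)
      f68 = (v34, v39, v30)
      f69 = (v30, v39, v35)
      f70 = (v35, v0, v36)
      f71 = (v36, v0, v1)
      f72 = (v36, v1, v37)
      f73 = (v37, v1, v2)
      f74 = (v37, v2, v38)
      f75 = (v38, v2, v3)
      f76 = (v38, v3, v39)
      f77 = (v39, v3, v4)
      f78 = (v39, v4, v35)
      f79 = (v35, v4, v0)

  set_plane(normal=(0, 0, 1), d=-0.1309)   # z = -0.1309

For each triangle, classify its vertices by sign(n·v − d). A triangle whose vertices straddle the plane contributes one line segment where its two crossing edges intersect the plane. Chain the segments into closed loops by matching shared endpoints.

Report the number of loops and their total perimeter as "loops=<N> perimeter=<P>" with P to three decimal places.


loops=2 perimeter=20.336

Straddling triangles (32 of 80):
  (v2,v7,v3) [++-] → (1.259, 0.210971, -0.1309)–(1.3464, 0, -0.1309)  len=0.2284
  (v3,v7,v8) [-+-] → (1.259, 0.210971, -0.1309)–(0.952, 0.952, -0.1309)  len=0.8021
  (v4,v9,v0) [--+] → (1.79413, 0.436437, -0.1309)–(1.97489, 0, -0.1309)  len=0.4724
  (v0,v9,v5) [+-+] → (1.79413, 0.436437, -0.1309)–(1.39646, 1.39646, -0.1309)  len=1.0391
  (v7,v12,v8) [++-] → (0.741029, 1.0394, -0.1309)–(0.952, 0.952, -0.1309)  len=0.2284
  (v8,v12,v13) [-+-] → (0.741029, 1.0394, -0.1309)–(0, 1.3464, -0.1309)  len=0.8021
  (v9,v14,v5) [--+] → (0.960024, 1.57722, -0.1309)–(1.39646, 1.39646, -0.1309)  len=0.4724
  (v5,v14,v10) [+-+] → (0.960024, 1.57722, -0.1309)–(0, 1.97489, -0.1309)  len=1.0391
  (v12,v17,v13) [++-] → (-0.210971, 1.259, -0.1309)–(0, 1.3464, -0.1309)  len=0.2284
  (v13,v17,v18) [-+-] → (-0.210971, 1.259, -0.1309)–(-0.952, 0.952, -0.1309)  len=0.8021
  (v14,v19,v10) [--+] → (-0.436437, 1.79413, -0.1309)–(0, 1.97489, -0.1309)  len=0.4724
  (v10,v19,v15) [+-+] → (-0.436437, 1.79413, -0.1309)–(-1.39646, 1.39646, -0.1309)  len=1.0391
  (v17,v22,v18) [++-] → (-1.0394, 0.741029, -0.1309)–(-0.952, 0.952, -0.1309)  len=0.2284
  (v18,v22,v23) [-+-] → (-1.0394, 0.741029, -0.1309)–(-1.3464, 0, -0.1309)  len=0.8021
  (v19,v24,v15) [--+] → (-1.57722, 0.960024, -0.1309)–(-1.39646, 1.39646, -0.1309)  len=0.4724
  (v15,v24,v20) [+-+] → (-1.57722, 0.960024, -0.1309)–(-1.97489, 0, -0.1309)  len=1.0391
  (v22,v27,v23) [++-] → (-1.259, -0.210971, -0.1309)–(-1.3464, 0, -0.1309)  len=0.2284
  (v23,v27,v28) [-+-] → (-1.259, -0.210971, -0.1309)–(-0.952, -0.952, -0.1309)  len=0.8021
  (v24,v29,v20) [--+] → (-1.79413, -0.436437, -0.1309)–(-1.97489, 0, -0.1309)  len=0.4724
  (v20,v29,v25) [+-+] → (-1.79413, -0.436437, -0.1309)–(-1.39646, -1.39646, -0.1309)  len=1.0391
  (v27,v32,v28) [++-] → (-0.741029, -1.0394, -0.1309)–(-0.952, -0.952, -0.1309)  len=0.2284
  (v28,v32,v33) [-+-] → (-0.741029, -1.0394, -0.1309)–(0, -1.3464, -0.1309)  len=0.8021
  (v29,v34,v25) [--+] → (-0.960024, -1.57722, -0.1309)–(-1.39646, -1.39646, -0.1309)  len=0.4724
  (v25,v34,v30) [+-+] → (-0.960024, -1.57722, -0.1309)–(0, -1.97489, -0.1309)  len=1.0391
  (v32,v37,v33) [++-] → (0.210971, -1.259, -0.1309)–(0, -1.3464, -0.1309)  len=0.2284
  (v33,v37,v38) [-+-] → (0.210971, -1.259, -0.1309)–(0.952, -0.952, -0.1309)  len=0.8021
  (v34,v39,v30) [--+] → (0.436437, -1.79413, -0.1309)–(0, -1.97489, -0.1309)  len=0.4724
  (v30,v39,v35) [+-+] → (0.436437, -1.79413, -0.1309)–(1.39646, -1.39646, -0.1309)  len=1.0391
  (v37,v2,v38) [++-] → (1.0394, -0.741029, -0.1309)–(0.952, -0.952, -0.1309)  len=0.2284
  (v38,v2,v3) [-+-] → (1.0394, -0.741029, -0.1309)–(1.3464, 0, -0.1309)  len=0.8021
  (v39,v4,v35) [--+] → (1.57722, -0.960024, -0.1309)–(1.39646, -1.39646, -0.1309)  len=0.4724
  (v35,v4,v0) [+-+] → (1.57722, -0.960024, -0.1309)–(1.97489, 0, -0.1309)  len=1.0391

Chained into 2 loop(s):
  loop 1: 16 segments, perimeter = 8.2437
  loop 2: 16 segments, perimeter = 12.0921
Total perimeter = 20.336


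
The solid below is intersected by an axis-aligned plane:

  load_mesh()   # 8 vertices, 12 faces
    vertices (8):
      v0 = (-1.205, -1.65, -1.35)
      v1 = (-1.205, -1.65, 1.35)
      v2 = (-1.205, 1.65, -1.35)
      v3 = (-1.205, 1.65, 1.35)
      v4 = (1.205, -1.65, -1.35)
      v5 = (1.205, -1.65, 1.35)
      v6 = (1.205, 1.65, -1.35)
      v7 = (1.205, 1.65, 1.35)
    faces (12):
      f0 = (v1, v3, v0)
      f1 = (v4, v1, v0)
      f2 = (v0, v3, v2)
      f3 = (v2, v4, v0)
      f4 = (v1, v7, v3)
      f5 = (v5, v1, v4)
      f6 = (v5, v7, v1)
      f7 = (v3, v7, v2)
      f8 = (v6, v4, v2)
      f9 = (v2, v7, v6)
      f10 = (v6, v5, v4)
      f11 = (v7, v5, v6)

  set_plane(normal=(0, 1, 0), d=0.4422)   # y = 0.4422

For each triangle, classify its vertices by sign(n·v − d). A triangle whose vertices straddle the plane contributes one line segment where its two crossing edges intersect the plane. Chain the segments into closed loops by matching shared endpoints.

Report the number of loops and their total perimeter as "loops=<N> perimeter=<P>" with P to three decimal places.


loops=1 perimeter=10.220

Straddling triangles (8 of 12):
  (v1,v3,v0) [-+-] → (-1.205, 0.4422, 1.35)–(-1.205, 0.4422, 0.3618)  len=0.9882
  (v0,v3,v2) [-++] → (-1.205, 0.4422, 0.3618)–(-1.205, 0.4422, -1.35)  len=1.7118
  (v2,v4,v0) [+--] → (-0.32294, 0.4422, -1.35)–(-1.205, 0.4422, -1.35)  len=0.8821
  (v1,v7,v3) [-++] → (0.32294, 0.4422, 1.35)–(-1.205, 0.4422, 1.35)  len=1.5279
  (v5,v7,v1) [-+-] → (1.205, 0.4422, 1.35)–(0.32294, 0.4422, 1.35)  len=0.8821
  (v6,v4,v2) [+-+] → (1.205, 0.4422, -1.35)–(-0.32294, 0.4422, -1.35)  len=1.5279
  (v6,v5,v4) [+--] → (1.205, 0.4422, -0.3618)–(1.205, 0.4422, -1.35)  len=0.9882
  (v7,v5,v6) [+-+] → (1.205, 0.4422, 1.35)–(1.205, 0.4422, -0.3618)  len=1.7118

Chained into 1 loop(s):
  loop 1: 8 segments, perimeter = 10.2200
Total perimeter = 10.220


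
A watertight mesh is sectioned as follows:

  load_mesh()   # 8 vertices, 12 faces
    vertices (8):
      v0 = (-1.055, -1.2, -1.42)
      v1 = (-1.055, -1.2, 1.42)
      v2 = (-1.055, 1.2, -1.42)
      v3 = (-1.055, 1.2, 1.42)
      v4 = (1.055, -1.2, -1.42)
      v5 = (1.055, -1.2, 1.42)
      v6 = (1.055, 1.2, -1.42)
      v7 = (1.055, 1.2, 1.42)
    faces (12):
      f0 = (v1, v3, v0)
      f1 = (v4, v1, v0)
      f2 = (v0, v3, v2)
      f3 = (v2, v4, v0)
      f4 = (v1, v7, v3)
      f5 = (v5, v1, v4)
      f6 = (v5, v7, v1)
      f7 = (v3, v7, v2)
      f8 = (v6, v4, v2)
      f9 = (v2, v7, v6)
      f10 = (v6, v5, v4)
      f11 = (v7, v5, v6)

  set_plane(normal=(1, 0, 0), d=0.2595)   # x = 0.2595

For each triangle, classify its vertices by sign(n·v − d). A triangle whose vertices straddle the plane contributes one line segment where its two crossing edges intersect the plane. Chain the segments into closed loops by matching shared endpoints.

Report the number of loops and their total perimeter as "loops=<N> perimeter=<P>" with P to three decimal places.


loops=1 perimeter=10.480

Straddling triangles (8 of 12):
  (v4,v1,v0) [+--] → (0.2595, -1.2, -0.34928)–(0.2595, -1.2, -1.42)  len=1.0707
  (v2,v4,v0) [-+-] → (0.2595, -0.295166, -1.42)–(0.2595, -1.2, -1.42)  len=0.9048
  (v1,v7,v3) [-+-] → (0.2595, 0.295166, 1.42)–(0.2595, 1.2, 1.42)  len=0.9048
  (v5,v1,v4) [+-+] → (0.2595, -1.2, 1.42)–(0.2595, -1.2, -0.34928)  len=1.7693
  (v5,v7,v1) [++-] → (0.2595, 0.295166, 1.42)–(0.2595, -1.2, 1.42)  len=1.4952
  (v3,v7,v2) [-+-] → (0.2595, 1.2, 1.42)–(0.2595, 1.2, 0.34928)  len=1.0707
  (v6,v4,v2) [++-] → (0.2595, -0.295166, -1.42)–(0.2595, 1.2, -1.42)  len=1.4952
  (v2,v7,v6) [-++] → (0.2595, 1.2, 0.34928)–(0.2595, 1.2, -1.42)  len=1.7693

Chained into 1 loop(s):
  loop 1: 8 segments, perimeter = 10.4800
Total perimeter = 10.480


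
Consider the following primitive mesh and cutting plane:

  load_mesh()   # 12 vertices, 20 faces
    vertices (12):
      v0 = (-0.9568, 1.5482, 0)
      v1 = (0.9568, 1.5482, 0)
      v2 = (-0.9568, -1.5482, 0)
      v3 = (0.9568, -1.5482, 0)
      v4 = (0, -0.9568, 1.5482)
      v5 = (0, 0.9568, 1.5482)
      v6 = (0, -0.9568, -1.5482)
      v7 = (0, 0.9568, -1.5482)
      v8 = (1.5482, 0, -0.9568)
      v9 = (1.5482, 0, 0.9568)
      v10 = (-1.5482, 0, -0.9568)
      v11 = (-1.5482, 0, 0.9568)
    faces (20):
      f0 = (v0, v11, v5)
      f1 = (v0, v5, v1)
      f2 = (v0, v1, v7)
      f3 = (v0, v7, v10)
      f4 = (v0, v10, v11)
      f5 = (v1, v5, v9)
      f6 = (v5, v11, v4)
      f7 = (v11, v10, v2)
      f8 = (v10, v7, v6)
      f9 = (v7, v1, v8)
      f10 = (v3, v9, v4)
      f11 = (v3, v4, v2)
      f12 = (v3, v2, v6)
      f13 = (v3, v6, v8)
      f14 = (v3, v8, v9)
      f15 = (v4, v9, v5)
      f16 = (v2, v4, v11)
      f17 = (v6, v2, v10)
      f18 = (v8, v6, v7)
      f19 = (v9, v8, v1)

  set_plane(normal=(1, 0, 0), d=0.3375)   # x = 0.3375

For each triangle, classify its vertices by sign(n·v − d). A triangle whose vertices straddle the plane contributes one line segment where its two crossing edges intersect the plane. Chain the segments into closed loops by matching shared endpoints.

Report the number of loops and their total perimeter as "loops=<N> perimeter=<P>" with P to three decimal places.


Straddling triangles (10 of 20):
  (v0,v5,v1) [--+] → (0.3375, 1.16541, 1.00209)–(0.3375, 1.5482, 0)  len=1.0727
  (v0,v1,v7) [-+-] → (0.3375, 1.5482, 0)–(0.3375, 1.16541, -1.00209)  len=1.0727
  (v1,v5,v9) [+-+] → (0.3375, 1.16541, 1.00209)–(0.3375, 0.748222, 1.41928)  len=0.5900
  (v7,v1,v8) [-++] → (0.3375, 1.16541, -1.00209)–(0.3375, 0.748222, -1.41928)  len=0.5900
  (v3,v9,v4) [++-] → (0.3375, -0.748222, 1.41928)–(0.3375, -1.16541, 1.00209)  len=0.5900
  (v3,v4,v2) [+--] → (0.3375, -1.16541, 1.00209)–(0.3375, -1.5482, 0)  len=1.0727
  (v3,v2,v6) [+--] → (0.3375, -1.5482, 0)–(0.3375, -1.16541, -1.00209)  len=1.0727
  (v3,v6,v8) [+-+] → (0.3375, -1.16541, -1.00209)–(0.3375, -0.748222, -1.41928)  len=0.5900
  (v4,v9,v5) [-+-] → (0.3375, -0.748222, 1.41928)–(0.3375, 0.748222, 1.41928)  len=1.4964
  (v8,v6,v7) [+--] → (0.3375, -0.748222, -1.41928)–(0.3375, 0.748222, -1.41928)  len=1.4964

Chained into 1 loop(s):
  loop 1: 10 segments, perimeter = 9.6437
Total perimeter = 9.644

loops=1 perimeter=9.644


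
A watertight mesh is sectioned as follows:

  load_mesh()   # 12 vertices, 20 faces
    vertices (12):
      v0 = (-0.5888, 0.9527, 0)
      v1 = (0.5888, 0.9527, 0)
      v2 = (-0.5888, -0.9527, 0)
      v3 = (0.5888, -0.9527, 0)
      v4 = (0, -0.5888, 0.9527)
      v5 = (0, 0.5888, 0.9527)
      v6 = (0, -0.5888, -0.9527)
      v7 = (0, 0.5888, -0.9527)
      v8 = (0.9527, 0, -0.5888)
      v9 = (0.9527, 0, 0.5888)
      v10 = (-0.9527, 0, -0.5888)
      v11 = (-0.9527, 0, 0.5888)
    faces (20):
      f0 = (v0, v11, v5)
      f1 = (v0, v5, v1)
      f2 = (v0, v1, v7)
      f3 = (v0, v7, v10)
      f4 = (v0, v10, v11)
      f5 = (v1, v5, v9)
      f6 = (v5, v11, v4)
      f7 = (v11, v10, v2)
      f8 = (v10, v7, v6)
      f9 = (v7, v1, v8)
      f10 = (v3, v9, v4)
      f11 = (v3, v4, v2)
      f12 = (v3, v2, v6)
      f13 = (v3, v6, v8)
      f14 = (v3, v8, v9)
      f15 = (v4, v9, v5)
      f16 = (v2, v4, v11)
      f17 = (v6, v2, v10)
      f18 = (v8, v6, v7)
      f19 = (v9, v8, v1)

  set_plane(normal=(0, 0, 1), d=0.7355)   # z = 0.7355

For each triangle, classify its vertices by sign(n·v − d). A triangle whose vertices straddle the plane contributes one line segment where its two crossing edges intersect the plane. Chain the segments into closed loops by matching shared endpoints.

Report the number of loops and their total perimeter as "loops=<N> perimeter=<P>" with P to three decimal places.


Straddling triangles (8 of 20):
  (v0,v11,v5) [--+] → (-0.568635, 0.237365, 0.7355)–(-0.134237, 0.671763, 0.7355)  len=0.6143
  (v0,v5,v1) [-+-] → (-0.134237, 0.671763, 0.7355)–(0.134237, 0.671763, 0.7355)  len=0.2685
  (v1,v5,v9) [-+-] → (0.134237, 0.671763, 0.7355)–(0.568635, 0.237365, 0.7355)  len=0.6143
  (v5,v11,v4) [+-+] → (-0.568635, 0.237365, 0.7355)–(-0.568635, -0.237365, 0.7355)  len=0.4747
  (v3,v9,v4) [--+] → (0.568635, -0.237365, 0.7355)–(0.134237, -0.671763, 0.7355)  len=0.6143
  (v3,v4,v2) [-+-] → (0.134237, -0.671763, 0.7355)–(-0.134237, -0.671763, 0.7355)  len=0.2685
  (v4,v9,v5) [+-+] → (0.568635, -0.237365, 0.7355)–(0.568635, 0.237365, 0.7355)  len=0.4747
  (v2,v4,v11) [-+-] → (-0.134237, -0.671763, 0.7355)–(-0.568635, -0.237365, 0.7355)  len=0.6143

Chained into 1 loop(s):
  loop 1: 8 segments, perimeter = 3.9437
Total perimeter = 3.944

loops=1 perimeter=3.944


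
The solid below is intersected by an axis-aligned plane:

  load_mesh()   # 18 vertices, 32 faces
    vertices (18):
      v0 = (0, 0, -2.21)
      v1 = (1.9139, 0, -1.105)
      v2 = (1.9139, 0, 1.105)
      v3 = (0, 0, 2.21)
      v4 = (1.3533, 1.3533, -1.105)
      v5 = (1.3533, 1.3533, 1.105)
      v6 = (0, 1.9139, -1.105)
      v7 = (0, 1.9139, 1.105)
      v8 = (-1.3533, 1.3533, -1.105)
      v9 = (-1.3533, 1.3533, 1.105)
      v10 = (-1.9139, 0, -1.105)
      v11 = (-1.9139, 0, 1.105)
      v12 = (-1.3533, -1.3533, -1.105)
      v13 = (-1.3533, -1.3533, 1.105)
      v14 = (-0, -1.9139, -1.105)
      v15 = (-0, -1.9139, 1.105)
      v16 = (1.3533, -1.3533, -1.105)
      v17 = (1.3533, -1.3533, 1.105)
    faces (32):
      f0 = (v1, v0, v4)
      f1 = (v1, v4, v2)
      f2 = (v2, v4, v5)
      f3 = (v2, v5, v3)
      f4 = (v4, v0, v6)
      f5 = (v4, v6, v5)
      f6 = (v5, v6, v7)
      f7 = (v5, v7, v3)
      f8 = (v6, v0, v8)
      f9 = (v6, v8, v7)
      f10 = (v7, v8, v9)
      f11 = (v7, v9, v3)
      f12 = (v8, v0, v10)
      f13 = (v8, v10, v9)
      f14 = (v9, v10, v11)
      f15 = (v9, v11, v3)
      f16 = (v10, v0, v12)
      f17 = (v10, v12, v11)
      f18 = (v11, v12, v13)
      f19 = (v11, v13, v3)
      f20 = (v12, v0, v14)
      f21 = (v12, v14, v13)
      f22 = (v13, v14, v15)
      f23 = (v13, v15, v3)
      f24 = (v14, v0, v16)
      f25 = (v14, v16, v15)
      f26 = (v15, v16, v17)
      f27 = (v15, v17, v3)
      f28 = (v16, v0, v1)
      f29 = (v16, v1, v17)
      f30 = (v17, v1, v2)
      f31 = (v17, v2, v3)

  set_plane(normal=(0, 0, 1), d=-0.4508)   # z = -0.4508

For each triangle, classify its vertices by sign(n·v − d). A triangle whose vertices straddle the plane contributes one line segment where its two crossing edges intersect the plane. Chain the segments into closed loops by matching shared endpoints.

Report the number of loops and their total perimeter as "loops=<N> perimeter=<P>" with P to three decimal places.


Straddling triangles (16 of 32):
  (v1,v4,v2) [--+] → (1.51925, 0.952699, -0.4508)–(1.9139, 0, -0.4508)  len=1.0312
  (v2,v4,v5) [+-+] → (1.51925, 0.952699, -0.4508)–(1.3533, 1.3533, -0.4508)  len=0.4336
  (v4,v6,v5) [--+] → (0.400601, 1.74795, -0.4508)–(1.3533, 1.3533, -0.4508)  len=1.0312
  (v5,v6,v7) [+-+] → (0.400601, 1.74795, -0.4508)–(0, 1.9139, -0.4508)  len=0.4336
  (v6,v8,v7) [--+] → (-0.952699, 1.51925, -0.4508)–(0, 1.9139, -0.4508)  len=1.0312
  (v7,v8,v9) [+-+] → (-0.952699, 1.51925, -0.4508)–(-1.3533, 1.3533, -0.4508)  len=0.4336
  (v8,v10,v9) [--+] → (-1.74795, 0.400601, -0.4508)–(-1.3533, 1.3533, -0.4508)  len=1.0312
  (v9,v10,v11) [+-+] → (-1.74795, 0.400601, -0.4508)–(-1.9139, 0, -0.4508)  len=0.4336
  (v10,v12,v11) [--+] → (-1.51925, -0.952699, -0.4508)–(-1.9139, 0, -0.4508)  len=1.0312
  (v11,v12,v13) [+-+] → (-1.51925, -0.952699, -0.4508)–(-1.3533, -1.3533, -0.4508)  len=0.4336
  (v12,v14,v13) [--+] → (-0.400601, -1.74795, -0.4508)–(-1.3533, -1.3533, -0.4508)  len=1.0312
  (v13,v14,v15) [+-+] → (-0.400601, -1.74795, -0.4508)–(0, -1.9139, -0.4508)  len=0.4336
  (v14,v16,v15) [--+] → (0.952699, -1.51925, -0.4508)–(0, -1.9139, -0.4508)  len=1.0312
  (v15,v16,v17) [+-+] → (0.952699, -1.51925, -0.4508)–(1.3533, -1.3533, -0.4508)  len=0.4336
  (v16,v1,v17) [--+] → (1.74795, -0.400601, -0.4508)–(1.3533, -1.3533, -0.4508)  len=1.0312
  (v17,v1,v2) [+-+] → (1.74795, -0.400601, -0.4508)–(1.9139, 0, -0.4508)  len=0.4336

Chained into 1 loop(s):
  loop 1: 16 segments, perimeter = 11.7185
Total perimeter = 11.719

loops=1 perimeter=11.719


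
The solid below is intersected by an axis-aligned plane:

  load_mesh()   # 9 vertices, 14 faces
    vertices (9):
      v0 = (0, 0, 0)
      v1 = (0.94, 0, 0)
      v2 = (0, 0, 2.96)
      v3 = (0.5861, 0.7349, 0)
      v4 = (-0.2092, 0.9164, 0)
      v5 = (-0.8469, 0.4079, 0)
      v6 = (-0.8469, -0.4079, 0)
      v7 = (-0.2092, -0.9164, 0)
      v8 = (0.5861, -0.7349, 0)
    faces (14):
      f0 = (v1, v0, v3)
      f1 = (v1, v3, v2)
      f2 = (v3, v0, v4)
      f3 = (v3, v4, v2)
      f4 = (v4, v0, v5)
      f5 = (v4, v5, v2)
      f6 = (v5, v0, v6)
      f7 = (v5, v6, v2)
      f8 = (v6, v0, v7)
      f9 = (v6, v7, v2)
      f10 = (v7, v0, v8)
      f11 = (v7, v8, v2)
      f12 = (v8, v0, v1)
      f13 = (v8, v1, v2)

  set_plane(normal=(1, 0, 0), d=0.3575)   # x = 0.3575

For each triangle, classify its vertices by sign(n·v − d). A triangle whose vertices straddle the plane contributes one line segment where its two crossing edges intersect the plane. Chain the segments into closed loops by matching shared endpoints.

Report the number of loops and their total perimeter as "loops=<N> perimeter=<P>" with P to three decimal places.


loops=1 perimeter=5.609

Straddling triangles (8 of 14):
  (v1,v0,v3) [+-+] → (0.3575, 0, 0)–(0.3575, 0.448263, 0)  len=0.4483
  (v1,v3,v2) [++-] → (0.3575, 0.448263, 1.15451)–(0.3575, 0, 1.83426)  len=0.8142
  (v3,v0,v4) [+--] → (0.3575, 0.448263, 0)–(0.3575, 0.78707, 0)  len=0.3388
  (v3,v4,v2) [+--] → (0.3575, 0.78707, 0)–(0.3575, 0.448263, 1.15451)  len=1.2032
  (v7,v0,v8) [--+] → (0.3575, -0.448263, 0)–(0.3575, -0.78707, 0)  len=0.3388
  (v7,v8,v2) [-+-] → (0.3575, -0.78707, 0)–(0.3575, -0.448263, 1.15451)  len=1.2032
  (v8,v0,v1) [+-+] → (0.3575, -0.448263, 0)–(0.3575, 0, 0)  len=0.4483
  (v8,v1,v2) [++-] → (0.3575, 0, 1.83426)–(0.3575, -0.448263, 1.15451)  len=0.8142

Chained into 1 loop(s):
  loop 1: 8 segments, perimeter = 5.6090
Total perimeter = 5.609


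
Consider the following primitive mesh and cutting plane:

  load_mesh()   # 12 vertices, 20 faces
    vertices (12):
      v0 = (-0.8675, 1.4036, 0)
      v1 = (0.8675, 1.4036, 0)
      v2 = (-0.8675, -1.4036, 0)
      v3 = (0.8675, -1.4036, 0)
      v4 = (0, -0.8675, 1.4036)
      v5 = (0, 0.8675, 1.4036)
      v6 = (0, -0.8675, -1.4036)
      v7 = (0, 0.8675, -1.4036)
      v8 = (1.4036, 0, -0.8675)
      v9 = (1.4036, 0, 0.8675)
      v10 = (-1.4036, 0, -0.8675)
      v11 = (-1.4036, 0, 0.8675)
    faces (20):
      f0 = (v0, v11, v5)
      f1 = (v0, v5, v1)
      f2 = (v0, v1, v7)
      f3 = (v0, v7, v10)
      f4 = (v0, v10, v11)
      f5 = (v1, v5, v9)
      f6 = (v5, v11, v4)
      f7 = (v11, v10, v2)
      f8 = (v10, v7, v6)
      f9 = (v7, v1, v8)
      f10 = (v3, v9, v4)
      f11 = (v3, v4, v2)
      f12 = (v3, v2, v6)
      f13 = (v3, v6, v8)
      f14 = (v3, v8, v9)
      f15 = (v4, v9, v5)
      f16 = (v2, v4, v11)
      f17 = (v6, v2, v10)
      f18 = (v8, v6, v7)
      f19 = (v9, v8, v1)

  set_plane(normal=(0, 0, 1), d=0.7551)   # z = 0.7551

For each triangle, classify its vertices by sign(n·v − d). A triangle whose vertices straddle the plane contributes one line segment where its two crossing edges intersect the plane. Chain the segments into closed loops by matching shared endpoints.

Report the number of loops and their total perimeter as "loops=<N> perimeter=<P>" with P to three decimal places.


loops=1 perimeter=7.662

Straddling triangles (10 of 20):
  (v0,v11,v5) [-++] → (-1.33414, 0.181861, 0.7551)–(-0.400808, 1.11519, 0.7551)  len=1.3199
  (v0,v5,v1) [-+-] → (-0.400808, 1.11519, 0.7551)–(0.400808, 1.11519, 0.7551)  len=0.8016
  (v0,v10,v11) [--+] → (-1.4036, 0, 0.7551)–(-1.33414, 0.181861, 0.7551)  len=0.1947
  (v1,v5,v9) [-++] → (0.400808, 1.11519, 0.7551)–(1.33414, 0.181861, 0.7551)  len=1.3199
  (v11,v10,v2) [+--] → (-1.4036, 0, 0.7551)–(-1.33414, -0.181861, 0.7551)  len=0.1947
  (v3,v9,v4) [-++] → (1.33414, -0.181861, 0.7551)–(0.400808, -1.11519, 0.7551)  len=1.3199
  (v3,v4,v2) [-+-] → (0.400808, -1.11519, 0.7551)–(-0.400808, -1.11519, 0.7551)  len=0.8016
  (v3,v8,v9) [--+] → (1.4036, 0, 0.7551)–(1.33414, -0.181861, 0.7551)  len=0.1947
  (v2,v4,v11) [-++] → (-0.400808, -1.11519, 0.7551)–(-1.33414, -0.181861, 0.7551)  len=1.3199
  (v9,v8,v1) [+--] → (1.4036, 0, 0.7551)–(1.33414, 0.181861, 0.7551)  len=0.1947

Chained into 1 loop(s):
  loop 1: 10 segments, perimeter = 7.6616
Total perimeter = 7.662


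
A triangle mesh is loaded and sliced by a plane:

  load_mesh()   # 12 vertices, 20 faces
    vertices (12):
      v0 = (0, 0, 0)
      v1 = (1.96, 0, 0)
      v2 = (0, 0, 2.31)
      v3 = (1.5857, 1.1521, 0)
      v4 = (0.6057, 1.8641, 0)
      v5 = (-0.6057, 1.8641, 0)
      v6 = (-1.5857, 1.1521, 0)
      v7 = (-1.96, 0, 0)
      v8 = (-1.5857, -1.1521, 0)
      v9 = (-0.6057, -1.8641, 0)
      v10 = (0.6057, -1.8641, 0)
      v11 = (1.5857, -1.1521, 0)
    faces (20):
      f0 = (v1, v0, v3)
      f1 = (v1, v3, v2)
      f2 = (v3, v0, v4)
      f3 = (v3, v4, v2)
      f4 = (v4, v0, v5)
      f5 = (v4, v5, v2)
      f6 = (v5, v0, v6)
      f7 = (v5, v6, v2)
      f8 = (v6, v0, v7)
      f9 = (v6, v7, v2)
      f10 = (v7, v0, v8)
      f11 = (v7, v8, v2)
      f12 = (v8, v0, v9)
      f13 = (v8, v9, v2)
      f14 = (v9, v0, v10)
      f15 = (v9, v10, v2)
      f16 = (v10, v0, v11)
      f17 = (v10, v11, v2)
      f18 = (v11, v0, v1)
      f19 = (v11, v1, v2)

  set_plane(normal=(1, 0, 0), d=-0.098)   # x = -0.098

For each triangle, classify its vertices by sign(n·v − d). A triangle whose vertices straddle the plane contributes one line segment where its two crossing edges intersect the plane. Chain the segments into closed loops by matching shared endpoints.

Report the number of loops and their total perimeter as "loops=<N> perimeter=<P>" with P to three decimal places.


Straddling triangles (12 of 20):
  (v4,v0,v5) [++-] → (-0.098, 0.301604, 0)–(-0.098, 1.8641, 0)  len=1.5625
  (v4,v5,v2) [+-+] → (-0.098, 1.8641, 0)–(-0.098, 0.301604, 1.93625)  len=2.4881
  (v5,v0,v6) [-+-] → (-0.098, 0.301604, 0)–(-0.098, 0.0712025, 0)  len=0.2304
  (v5,v6,v2) [--+] → (-0.098, 0.0712025, 2.16724)–(-0.098, 0.301604, 1.93625)  len=0.3263
  (v6,v0,v7) [-+-] → (-0.098, 0.0712025, 0)–(-0.098, 0, 0)  len=0.0712
  (v6,v7,v2) [--+] → (-0.098, 0, 2.1945)–(-0.098, 0.0712025, 2.16724)  len=0.0762
  (v7,v0,v8) [-+-] → (-0.098, 0, 0)–(-0.098, -0.0712025, 0)  len=0.0712
  (v7,v8,v2) [--+] → (-0.098, -0.0712025, 2.16724)–(-0.098, 0, 2.1945)  len=0.0762
  (v8,v0,v9) [-+-] → (-0.098, -0.0712025, 0)–(-0.098, -0.301604, 0)  len=0.2304
  (v8,v9,v2) [--+] → (-0.098, -0.301604, 1.93625)–(-0.098, -0.0712025, 2.16724)  len=0.3263
  (v9,v0,v10) [-++] → (-0.098, -0.301604, 0)–(-0.098, -1.8641, 0)  len=1.5625
  (v9,v10,v2) [-++] → (-0.098, -1.8641, 0)–(-0.098, -0.301604, 1.93625)  len=2.4881

Chained into 1 loop(s):
  loop 1: 12 segments, perimeter = 9.5093
Total perimeter = 9.509

loops=1 perimeter=9.509


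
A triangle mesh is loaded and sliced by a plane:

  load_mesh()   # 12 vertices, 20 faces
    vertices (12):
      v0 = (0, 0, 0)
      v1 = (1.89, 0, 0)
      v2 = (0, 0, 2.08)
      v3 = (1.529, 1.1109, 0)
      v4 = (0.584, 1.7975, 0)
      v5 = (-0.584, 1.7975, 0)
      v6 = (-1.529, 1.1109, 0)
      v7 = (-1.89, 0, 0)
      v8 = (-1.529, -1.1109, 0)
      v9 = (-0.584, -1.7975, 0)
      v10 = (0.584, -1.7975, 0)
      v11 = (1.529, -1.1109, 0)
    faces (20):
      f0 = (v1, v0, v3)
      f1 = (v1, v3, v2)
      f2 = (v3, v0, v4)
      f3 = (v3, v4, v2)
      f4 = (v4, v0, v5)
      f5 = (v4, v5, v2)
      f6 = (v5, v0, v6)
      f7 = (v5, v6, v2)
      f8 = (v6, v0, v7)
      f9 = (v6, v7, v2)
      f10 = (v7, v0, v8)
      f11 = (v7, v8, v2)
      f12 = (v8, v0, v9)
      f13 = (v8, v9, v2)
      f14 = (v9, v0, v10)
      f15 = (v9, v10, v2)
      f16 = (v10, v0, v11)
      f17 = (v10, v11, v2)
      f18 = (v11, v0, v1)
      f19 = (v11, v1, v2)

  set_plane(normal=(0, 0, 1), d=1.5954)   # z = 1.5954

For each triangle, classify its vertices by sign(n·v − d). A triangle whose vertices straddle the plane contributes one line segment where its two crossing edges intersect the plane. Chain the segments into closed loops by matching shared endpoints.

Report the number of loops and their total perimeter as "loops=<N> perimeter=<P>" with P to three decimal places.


loops=1 perimeter=2.721

Straddling triangles (10 of 20):
  (v1,v3,v2) [--+] → (0.356228, 0.258818, 1.5954)–(0.440334, 0, 1.5954)  len=0.2721
  (v3,v4,v2) [--+] → (0.136061, 0.418783, 1.5954)–(0.356228, 0.258818, 1.5954)  len=0.2721
  (v4,v5,v2) [--+] → (-0.136061, 0.418783, 1.5954)–(0.136061, 0.418783, 1.5954)  len=0.2721
  (v5,v6,v2) [--+] → (-0.356228, 0.258818, 1.5954)–(-0.136061, 0.418783, 1.5954)  len=0.2721
  (v6,v7,v2) [--+] → (-0.440334, 0, 1.5954)–(-0.356228, 0.258818, 1.5954)  len=0.2721
  (v7,v8,v2) [--+] → (-0.356228, -0.258818, 1.5954)–(-0.440334, 0, 1.5954)  len=0.2721
  (v8,v9,v2) [--+] → (-0.136061, -0.418783, 1.5954)–(-0.356228, -0.258818, 1.5954)  len=0.2721
  (v9,v10,v2) [--+] → (0.136061, -0.418783, 1.5954)–(-0.136061, -0.418783, 1.5954)  len=0.2721
  (v10,v11,v2) [--+] → (0.356228, -0.258818, 1.5954)–(0.136061, -0.418783, 1.5954)  len=0.2721
  (v11,v1,v2) [--+] → (0.440334, 0, 1.5954)–(0.356228, -0.258818, 1.5954)  len=0.2721

Chained into 1 loop(s):
  loop 1: 10 segments, perimeter = 2.7214
Total perimeter = 2.721


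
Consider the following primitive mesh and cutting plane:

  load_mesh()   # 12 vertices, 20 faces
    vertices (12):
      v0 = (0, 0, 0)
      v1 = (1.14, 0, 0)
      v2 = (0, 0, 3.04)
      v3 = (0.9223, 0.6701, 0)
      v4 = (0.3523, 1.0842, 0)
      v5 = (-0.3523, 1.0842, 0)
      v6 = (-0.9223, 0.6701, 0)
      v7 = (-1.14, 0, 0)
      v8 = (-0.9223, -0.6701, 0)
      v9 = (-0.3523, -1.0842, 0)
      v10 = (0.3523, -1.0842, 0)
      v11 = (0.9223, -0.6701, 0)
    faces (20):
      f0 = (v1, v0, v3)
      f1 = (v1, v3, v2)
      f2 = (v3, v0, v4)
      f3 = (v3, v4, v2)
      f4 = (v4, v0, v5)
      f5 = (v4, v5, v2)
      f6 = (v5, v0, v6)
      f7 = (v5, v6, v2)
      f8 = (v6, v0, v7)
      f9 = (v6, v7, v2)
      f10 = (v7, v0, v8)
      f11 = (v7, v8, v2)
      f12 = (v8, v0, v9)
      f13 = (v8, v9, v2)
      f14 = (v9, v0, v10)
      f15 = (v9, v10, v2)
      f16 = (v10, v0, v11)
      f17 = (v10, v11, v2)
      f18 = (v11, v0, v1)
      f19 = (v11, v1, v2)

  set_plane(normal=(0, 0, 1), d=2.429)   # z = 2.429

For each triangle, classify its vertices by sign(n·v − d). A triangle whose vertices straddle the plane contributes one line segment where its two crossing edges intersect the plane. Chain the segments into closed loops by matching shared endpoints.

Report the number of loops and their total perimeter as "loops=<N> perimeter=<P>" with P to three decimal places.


Straddling triangles (10 of 20):
  (v1,v3,v2) [--+] → (0.18537, 0.134681, 2.429)–(0.229125, 0, 2.429)  len=0.1416
  (v3,v4,v2) [--+] → (0.0708077, 0.21791, 2.429)–(0.18537, 0.134681, 2.429)  len=0.1416
  (v4,v5,v2) [--+] → (-0.0708077, 0.21791, 2.429)–(0.0708077, 0.21791, 2.429)  len=0.1416
  (v5,v6,v2) [--+] → (-0.18537, 0.134681, 2.429)–(-0.0708077, 0.21791, 2.429)  len=0.1416
  (v6,v7,v2) [--+] → (-0.229125, 0, 2.429)–(-0.18537, 0.134681, 2.429)  len=0.1416
  (v7,v8,v2) [--+] → (-0.18537, -0.134681, 2.429)–(-0.229125, 0, 2.429)  len=0.1416
  (v8,v9,v2) [--+] → (-0.0708077, -0.21791, 2.429)–(-0.18537, -0.134681, 2.429)  len=0.1416
  (v9,v10,v2) [--+] → (0.0708077, -0.21791, 2.429)–(-0.0708077, -0.21791, 2.429)  len=0.1416
  (v10,v11,v2) [--+] → (0.18537, -0.134681, 2.429)–(0.0708077, -0.21791, 2.429)  len=0.1416
  (v11,v1,v2) [--+] → (0.229125, 0, 2.429)–(0.18537, -0.134681, 2.429)  len=0.1416

Chained into 1 loop(s):
  loop 1: 10 segments, perimeter = 1.4161
Total perimeter = 1.416

loops=1 perimeter=1.416
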